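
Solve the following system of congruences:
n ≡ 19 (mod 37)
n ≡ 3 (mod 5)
93

Using the Chinese Remainder Theorem:
M = product of moduli = 185
For equation 1: M_1 = 5, 5 ≡ 5 (mod 37), inverse of 5 mod 37 is 15 (check: 5 × 15 = 75 ≡ 1 (mod 37))
For equation 2: M_2 = 37, 37 ≡ 2 (mod 5), inverse of 37 mod 5 is 3 (check: 2 × 3 = 6 ≡ 1 (mod 5))
Combine: n ≡ Σ r_i×M_i×(M_i⁻¹ mod m_i) = 19×5×15 + 3×37×3 = 1425 + 333 = 1758
1758 mod 185 = 93
n ≡ 93 (mod 185)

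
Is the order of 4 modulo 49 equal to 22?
No, the actual order is 21, not 22.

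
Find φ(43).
42

Prime factorization: 43 = 43
Using the formula φ(n) = n × Π(1 - 1/p) for each prime factor p:
φ(43) = 43 × (1 - 1/43)
φ(43) = 42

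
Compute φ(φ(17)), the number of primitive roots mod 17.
Number of primitive roots mod 17 = φ(16) = 8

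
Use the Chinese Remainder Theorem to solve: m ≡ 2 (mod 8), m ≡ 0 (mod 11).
M = 8 × 11 = 88. M₁ = 11, y₁ ≡ 3 (mod 8). M₂ = 8, y₂ ≡ 7 (mod 11). m = 2×11×3 + 0×8×7 ≡ 66 (mod 88)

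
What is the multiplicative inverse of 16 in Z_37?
16^(-1) ≡ 7 (mod 37). Verification: 16 × 7 = 112 ≡ 1 (mod 37)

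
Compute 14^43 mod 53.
Using repeated squaring. 43 = 32 + 8 + 2 + 1 (binary 101011). Repeated squaring mod 53: 14^1 ≡ 14; 14^2 ≡ 14² = 196 ≡ 37; 14^4 ≡ 37² = 1369 ≡ 44; 14^8 ≡ 44² = 1936 ≡ 28; 14^16 ≡ 28² = 784 ≡ 42; 14^32 ≡ 42² = 1764 ≡ 15. Multiply: 14^43 = 14^32 × 14^8 × 14^2 × 14^1 ≡ 15 × 28 × 37 × 14 (mod 53): 15 × 28 = 420 ≡ 49; 49 × 37 = 1813 ≡ 11; 11 × 14 = 154 ≡ 48. So 14^43 ≡ 48 (mod 53).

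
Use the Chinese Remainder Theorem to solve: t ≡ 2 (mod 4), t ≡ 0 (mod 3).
M = 4 × 3 = 12. M₁ = 3, y₁ ≡ 3 (mod 4). M₂ = 4, y₂ ≡ 1 (mod 3). t = 2×3×3 + 0×4×1 ≡ 6 (mod 12)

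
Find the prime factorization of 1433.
1433

Divide by primes starting from smallest:
1433 ÷ 1433 = 1

1433 = 1433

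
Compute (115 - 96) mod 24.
19

(115 - 96) = 19
19 mod 24 = 19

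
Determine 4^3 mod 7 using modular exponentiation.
3 = 2 + 1 (binary 11). Repeated squaring mod 7: 4^1 ≡ 4; 4^2 ≡ 4² = 16 ≡ 2. Multiply: 4^3 = 4^2 × 4^1 ≡ 2 × 4 (mod 7): 2 × 4 = 8 ≡ 1. So 4^3 ≡ 1 (mod 7).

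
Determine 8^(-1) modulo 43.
8^(-1) ≡ 27 (mod 43). Verification: 8 × 27 = 216 ≡ 1 (mod 43)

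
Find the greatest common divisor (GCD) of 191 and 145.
1

Using the Euclidean algorithm:
191 = 1 × 145 + 46
145 = 3 × 46 + 7
46 = 6 × 7 + 4
7 = 1 × 4 + 3
4 = 1 × 3 + 1
3 = 3 × 1 + 0

GCD(191, 145) = 1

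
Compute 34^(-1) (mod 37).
12

Using Extended Euclidean Algorithm:
gcd(34, 37) = 1
Bezout coefficients: 34 × 12 + 37 × -11 = 1
So 34 × 12 ≡ 1 (mod 37)
The inverse is 12 mod 37 = 12
Verification: 34 × 12 = 408 = 11 × 37 + 1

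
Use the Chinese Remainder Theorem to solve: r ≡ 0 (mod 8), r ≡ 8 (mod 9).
M = 8 × 9 = 72. M₁ = 9, y₁ ≡ 1 (mod 8). M₂ = 8, y₂ ≡ 8 (mod 9). r = 0×9×1 + 8×8×8 ≡ 8 (mod 72)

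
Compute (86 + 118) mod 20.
4

(86 + 118) = 204
204 mod 20 = 4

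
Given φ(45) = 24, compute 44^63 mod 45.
By Euler: 44^{24} ≡ 1 (mod 45) since gcd(44, 45) = 1. 63 = 2×24 + 15. So 44^{63} ≡ 44^{15} ≡ 44 (mod 45)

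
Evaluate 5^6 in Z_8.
6 = 4 + 2 (binary 110). Repeated squaring mod 8: 5^1 ≡ 5; 5^2 ≡ 5² = 25 ≡ 1; 5^4 ≡ 1² = 1 ≡ 1. Multiply: 5^6 = 5^4 × 5^2 ≡ 1 × 1 (mod 8): 1 × 1 = 1 ≡ 1. So 5^6 ≡ 1 (mod 8).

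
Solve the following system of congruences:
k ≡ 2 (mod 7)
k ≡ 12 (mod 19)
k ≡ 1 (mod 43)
5161

Using the Chinese Remainder Theorem:
M = product of moduli = 5719
For equation 1: M_1 = 817, 817 ≡ 5 (mod 7), inverse of 817 mod 7 is 3 (check: 5 × 3 = 15 ≡ 1 (mod 7))
For equation 2: M_2 = 301, 301 ≡ 16 (mod 19), inverse of 301 mod 19 is 6 (check: 16 × 6 = 96 ≡ 1 (mod 19))
For equation 3: M_3 = 133, 133 ≡ 4 (mod 43), inverse of 133 mod 43 is 11 (check: 4 × 11 = 44 ≡ 1 (mod 43))
Combine: k ≡ Σ r_i×M_i×(M_i⁻¹ mod m_i) = 2×817×3 + 12×301×6 + 1×133×11 = 4902 + 21672 + 1463 = 28037
28037 mod 5719 = 5161
k ≡ 5161 (mod 5719)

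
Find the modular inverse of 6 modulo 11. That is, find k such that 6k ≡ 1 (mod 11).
2

Using Extended Euclidean Algorithm:
gcd(6, 11) = 1
Bezout coefficients: 6 × 2 + 11 × -1 = 1
So 6 × 2 ≡ 1 (mod 11)
The inverse is 2 mod 11 = 2
Verification: 6 × 2 = 12 = 1 × 11 + 1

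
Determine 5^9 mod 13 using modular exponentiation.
9 = 8 + 1 (binary 1001). Repeated squaring mod 13: 5^1 ≡ 5; 5^2 ≡ 5² = 25 ≡ 12; 5^4 ≡ 12² = 144 ≡ 1; 5^8 ≡ 1² = 1 ≡ 1. Multiply: 5^9 = 5^8 × 5^1 ≡ 1 × 5 (mod 13): 1 × 5 = 5 ≡ 5. So 5^9 ≡ 5 (mod 13).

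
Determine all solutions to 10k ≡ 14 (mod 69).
29

Since gcd(10, 69) = 1 divides 14, a solution exists.
Multiply both sides by the inverse of 10 mod 69:
  10^(-1) mod 69 = 7
  x ≡ 7 × 14 ≡ 98 ≡ 29 (mod 69)
Verification: 10 × 29 = 290 = 4 × 69 + 14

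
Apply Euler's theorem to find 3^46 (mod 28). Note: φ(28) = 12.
By Euler: 3^{12} ≡ 1 (mod 28) since gcd(3, 28) = 1. 46 = 3×12 + 10. So 3^{46} ≡ 3^{10} ≡ 25 (mod 28)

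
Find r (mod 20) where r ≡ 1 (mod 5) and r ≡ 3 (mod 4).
M = 5 × 4 = 20. M₁ = 4, y₁ ≡ 4 (mod 5). M₂ = 5, y₂ ≡ 1 (mod 4). r = 1×4×4 + 3×5×1 ≡ 11 (mod 20)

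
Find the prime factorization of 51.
3 × 17

Divide by primes starting from smallest:
51 ÷ 3 = 17
17 ÷ 17 = 1

51 = 3 × 17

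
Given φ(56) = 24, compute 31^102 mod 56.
By Euler: 31^{24} ≡ 1 (mod 56) since gcd(31, 56) = 1. 102 = 4×24 + 6. So 31^{102} ≡ 31^{6} ≡ 1 (mod 56)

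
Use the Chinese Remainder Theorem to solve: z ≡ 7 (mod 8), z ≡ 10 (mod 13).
M = 8 × 13 = 104. M₁ = 13, y₁ ≡ 5 (mod 8). M₂ = 8, y₂ ≡ 5 (mod 13). z = 7×13×5 + 10×8×5 ≡ 23 (mod 104)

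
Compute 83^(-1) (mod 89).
83^(-1) ≡ 74 (mod 89). Verification: 83 × 74 = 6142 ≡ 1 (mod 89)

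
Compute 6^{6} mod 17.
8

Using successive squaring:
Binary expansion of 6: 110
Powers of 6 mod 17 (each is the square of the previous):
  6^1 ≡ 6 (mod 17)
  6^2 ≡ 6² = 36 ≡ 2 (mod 17)
  6^4 ≡ 2² = 4 ≡ 4 (mod 17)
6 = 4 + 2, so 6^6 = 6^4 × 6^2 ≡ 4 × 2 (mod 17)
Multiplying step by step:
  4 × 2 = 8 ≡ 8 (mod 17)
Result: 6^6 ≡ 8 (mod 17)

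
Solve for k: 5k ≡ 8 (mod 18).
16

Since gcd(5, 18) = 1 divides 8, a solution exists.
Multiply both sides by the inverse of 5 mod 18:
  5^(-1) mod 18 = 11
  x ≡ 11 × 8 ≡ 88 ≡ 16 (mod 18)
Verification: 5 × 16 = 80 = 4 × 18 + 8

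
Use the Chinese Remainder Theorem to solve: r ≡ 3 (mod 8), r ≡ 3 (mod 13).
M = 8 × 13 = 104. M₁ = 13, y₁ ≡ 5 (mod 8). M₂ = 8, y₂ ≡ 5 (mod 13). r = 3×13×5 + 3×8×5 ≡ 3 (mod 104)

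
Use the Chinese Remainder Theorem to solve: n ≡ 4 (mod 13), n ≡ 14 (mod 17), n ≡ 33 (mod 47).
6049

Using the Chinese Remainder Theorem:
M = product of moduli = 10387
For equation 1: M_1 = 799, 799 ≡ 6 (mod 13), inverse of 799 mod 13 is 11 (check: 6 × 11 = 66 ≡ 1 (mod 13))
For equation 2: M_2 = 611, 611 ≡ 16 (mod 17), inverse of 611 mod 17 is 16 (check: 16 × 16 = 256 ≡ 1 (mod 17))
For equation 3: M_3 = 221, 221 ≡ 33 (mod 47), inverse of 221 mod 47 is 10 (check: 33 × 10 = 330 ≡ 1 (mod 47))
Combine: n ≡ Σ r_i×M_i×(M_i⁻¹ mod m_i) = 4×799×11 + 14×611×16 + 33×221×10 = 35156 + 136864 + 72930 = 244950
244950 mod 10387 = 6049
n ≡ 6049 (mod 10387)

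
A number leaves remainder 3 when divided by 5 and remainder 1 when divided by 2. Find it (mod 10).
M = 5 × 2 = 10. M₁ = 2, y₁ ≡ 3 (mod 5). M₂ = 5, y₂ ≡ 1 (mod 2). t = 3×2×3 + 1×5×1 ≡ 3 (mod 10)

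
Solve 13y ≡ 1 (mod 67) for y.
31

Using Extended Euclidean Algorithm:
gcd(13, 67) = 1
Bezout coefficients: 13 × 31 + 67 × -6 = 1
So 13 × 31 ≡ 1 (mod 67)
The inverse is 31 mod 67 = 31
Verification: 13 × 31 = 403 = 6 × 67 + 1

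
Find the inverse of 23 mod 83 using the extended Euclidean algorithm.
Extended GCD: 23(-18) + 83(5) = 1. So 23^(-1) ≡ 65 ≡ 65 (mod 83). Verify: 23 × 65 = 1495 ≡ 1 (mod 83)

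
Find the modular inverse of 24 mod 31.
24^(-1) ≡ 22 (mod 31). Verification: 24 × 22 = 528 ≡ 1 (mod 31)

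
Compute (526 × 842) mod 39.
8

(526 × 842) = 442892
442892 mod 39 = 8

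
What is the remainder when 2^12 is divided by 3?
Using Fermat: 2^{2} ≡ 1 (mod 3). 12 ≡ 0 (mod 2). So 2^{12} ≡ 2^{0} ≡ 1 (mod 3)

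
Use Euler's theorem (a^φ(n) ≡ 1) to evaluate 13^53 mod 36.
By Euler: 13^{12} ≡ 1 (mod 36) since gcd(13, 36) = 1. 53 = 4×12 + 5. So 13^{53} ≡ 13^{5} ≡ 25 (mod 36)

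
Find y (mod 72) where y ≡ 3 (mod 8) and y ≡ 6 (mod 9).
M = 8 × 9 = 72. M₁ = 9, y₁ ≡ 1 (mod 8). M₂ = 8, y₂ ≡ 8 (mod 9). y = 3×9×1 + 6×8×8 ≡ 51 (mod 72)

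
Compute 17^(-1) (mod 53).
17^(-1) ≡ 25 (mod 53). Verification: 17 × 25 = 425 ≡ 1 (mod 53)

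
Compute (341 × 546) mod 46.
24

(341 × 546) = 186186
186186 mod 46 = 24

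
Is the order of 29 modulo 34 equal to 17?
No, the actual order is 16, not 17.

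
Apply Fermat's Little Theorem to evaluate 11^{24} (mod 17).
16

By Fermat's Little Theorem, a^(p-1) ≡ 1 (mod p) for prime p and gcd(a, p) = 1
Here p = 17, so 11^16 ≡ 1 (mod 17)
We can reduce the exponent: 24 mod 16 = 8
So 11^24 ≡ 11^8 (mod 17)
Computing: 11^8 mod 17 = 16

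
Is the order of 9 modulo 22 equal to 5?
Yes, ord_22(9) = 5.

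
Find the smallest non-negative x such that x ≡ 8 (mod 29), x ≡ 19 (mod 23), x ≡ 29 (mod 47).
9288

Using the Chinese Remainder Theorem:
M = product of moduli = 31349
For equation 1: M_1 = 1081, 1081 ≡ 8 (mod 29), inverse of 1081 mod 29 is 11 (check: 8 × 11 = 88 ≡ 1 (mod 29))
For equation 2: M_2 = 1363, 1363 ≡ 6 (mod 23), inverse of 1363 mod 23 is 4 (check: 6 × 4 = 24 ≡ 1 (mod 23))
For equation 3: M_3 = 667, 667 ≡ 9 (mod 47), inverse of 667 mod 47 is 21 (check: 9 × 21 = 189 ≡ 1 (mod 47))
Combine: x ≡ Σ r_i×M_i×(M_i⁻¹ mod m_i) = 8×1081×11 + 19×1363×4 + 29×667×21 = 95128 + 103588 + 406203 = 604919
604919 mod 31349 = 9288
x ≡ 9288 (mod 31349)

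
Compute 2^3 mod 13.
3 = 2 + 1 (binary 11). Repeated squaring mod 13: 2^1 ≡ 2; 2^2 ≡ 2² = 4 ≡ 4. Multiply: 2^3 = 2^2 × 2^1 ≡ 4 × 2 (mod 13): 4 × 2 = 8 ≡ 8. So 2^3 ≡ 8 (mod 13).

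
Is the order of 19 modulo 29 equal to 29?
No, the actual order is 28, not 29.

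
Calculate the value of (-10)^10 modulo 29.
(-10) ≡ 19 (mod 29). 10 = 8 + 2 (binary 1010). Repeated squaring mod 29: 19^1 ≡ 19; 19^2 ≡ 19² = 361 ≡ 13; 19^4 ≡ 13² = 169 ≡ 24; 19^8 ≡ 24² = 576 ≡ 25. Multiply: (-10)^10 ≡ 19^8 × 19^2 ≡ 25 × 13 (mod 29): 25 × 13 = 325 ≡ 6. So (-10)^10 ≡ 6 (mod 29).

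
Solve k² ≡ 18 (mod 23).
The square roots of 18 mod 23 are 8 and 15. Verify: 8² = 64 ≡ 18 (mod 23)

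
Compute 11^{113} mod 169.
72

Using successive squaring:
Binary expansion of 113: 1110001
Powers of 11 mod 169 (each is the square of the previous):
  11^1 ≡ 11 (mod 169)
  11^2 ≡ 11² = 121 ≡ 121 (mod 169)
  11^4 ≡ 121² = 14641 ≡ 107 (mod 169)
  11^8 ≡ 107² = 11449 ≡ 126 (mod 169)
  11^16 ≡ 126² = 15876 ≡ 159 (mod 169)
  11^32 ≡ 159² = 25281 ≡ 100 (mod 169)
  11^64 ≡ 100² = 10000 ≡ 29 (mod 169)
113 = 64 + 32 + 16 + 1, so 11^113 = 11^64 × 11^32 × 11^16 × 11^1 ≡ 29 × 100 × 159 × 11 (mod 169)
Multiplying step by step:
  29 × 100 = 2900 ≡ 27 (mod 169)
  27 × 159 = 4293 ≡ 68 (mod 169)
  68 × 11 = 748 ≡ 72 (mod 169)
Result: 11^113 ≡ 72 (mod 169)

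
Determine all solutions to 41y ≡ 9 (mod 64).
33

Since gcd(41, 64) = 1 divides 9, a solution exists.
Multiply both sides by the inverse of 41 mod 64:
  41^(-1) mod 64 = 25
  x ≡ 25 × 9 ≡ 225 ≡ 33 (mod 64)
Verification: 41 × 33 = 1353 = 21 × 64 + 9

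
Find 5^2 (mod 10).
2 = 2 (binary 10). Repeated squaring mod 10: 5^1 ≡ 5; 5^2 ≡ 5² = 25 ≡ 5. So 5^2 ≡ 5 (mod 10).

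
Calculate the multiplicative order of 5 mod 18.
Powers of 5 mod 18: 5^1≡5, 5^2≡7, 5^3≡17, 5^4≡13, 5^5≡11, 5^6≡1. Order = 6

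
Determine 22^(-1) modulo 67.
22^(-1) ≡ 64 (mod 67). Verification: 22 × 64 = 1408 ≡ 1 (mod 67)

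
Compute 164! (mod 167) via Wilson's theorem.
(166)! = (164)! × (165) × (166) ≡ -1 (mod 167). So (164)! ≡ -1 × [(166)(165)]^(-1) ≡ 83 (mod 167)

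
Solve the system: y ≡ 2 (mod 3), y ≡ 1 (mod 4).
M = 3 × 4 = 12. M₁ = 4, y₁ ≡ 1 (mod 3). M₂ = 3, y₂ ≡ 3 (mod 4). y = 2×4×1 + 1×3×3 ≡ 5 (mod 12)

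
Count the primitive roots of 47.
22

The number of primitive roots modulo p is φ(p-1) = φ(46)
φ(46) = 22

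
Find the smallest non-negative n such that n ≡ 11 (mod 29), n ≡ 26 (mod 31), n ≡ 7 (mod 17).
14627

Using the Chinese Remainder Theorem:
M = product of moduli = 15283
For equation 1: M_1 = 527, 527 ≡ 5 (mod 29), inverse of 527 mod 29 is 6 (check: 5 × 6 = 30 ≡ 1 (mod 29))
For equation 2: M_2 = 493, 493 ≡ 28 (mod 31), inverse of 493 mod 31 is 10 (check: 28 × 10 = 280 ≡ 1 (mod 31))
For equation 3: M_3 = 899, 899 ≡ 15 (mod 17), inverse of 899 mod 17 is 8 (check: 15 × 8 = 120 ≡ 1 (mod 17))
Combine: n ≡ Σ r_i×M_i×(M_i⁻¹ mod m_i) = 11×527×6 + 26×493×10 + 7×899×8 = 34782 + 128180 + 50344 = 213306
213306 mod 15283 = 14627
n ≡ 14627 (mod 15283)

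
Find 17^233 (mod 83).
Using Fermat: 17^{82} ≡ 1 (mod 83). 233 ≡ 69 (mod 82). So 17^{233} ≡ 17^{69} ≡ 28 (mod 83)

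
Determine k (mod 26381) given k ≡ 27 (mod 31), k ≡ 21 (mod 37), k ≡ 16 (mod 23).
16116

Using the Chinese Remainder Theorem:
M = product of moduli = 26381
For equation 1: M_1 = 851, 851 ≡ 14 (mod 31), inverse of 851 mod 31 is 20 (check: 14 × 20 = 280 ≡ 1 (mod 31))
For equation 2: M_2 = 713, 713 ≡ 10 (mod 37), inverse of 713 mod 37 is 26 (check: 10 × 26 = 260 ≡ 1 (mod 37))
For equation 3: M_3 = 1147, 1147 ≡ 20 (mod 23), inverse of 1147 mod 23 is 15 (check: 20 × 15 = 300 ≡ 1 (mod 23))
Combine: k ≡ Σ r_i×M_i×(M_i⁻¹ mod m_i) = 27×851×20 + 21×713×26 + 16×1147×15 = 459540 + 389298 + 275280 = 1124118
1124118 mod 26381 = 16116
k ≡ 16116 (mod 26381)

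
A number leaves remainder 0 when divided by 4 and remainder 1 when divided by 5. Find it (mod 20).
M = 4 × 5 = 20. M₁ = 5, y₁ ≡ 1 (mod 4). M₂ = 4, y₂ ≡ 4 (mod 5). t = 0×5×1 + 1×4×4 ≡ 16 (mod 20)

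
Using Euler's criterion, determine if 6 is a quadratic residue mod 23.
By Euler's criterion: 6^{11} ≡ 1 (mod 23). Since this equals 1, 6 is a QR.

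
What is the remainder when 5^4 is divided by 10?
4 = 4 (binary 100). Repeated squaring mod 10: 5^1 ≡ 5; 5^2 ≡ 5² = 25 ≡ 5; 5^4 ≡ 5² = 25 ≡ 5. So 5^4 ≡ 5 (mod 10).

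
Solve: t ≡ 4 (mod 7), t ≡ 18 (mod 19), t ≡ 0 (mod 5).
M = 7 × 19 × 5 = 665. M₁ = 95, y₁ ≡ 2 (mod 7). M₂ = 35, y₂ ≡ 6 (mod 19). M₃ = 133, y₃ ≡ 2 (mod 5). t = 4×95×2 + 18×35×6 + 0×133×2 ≡ 550 (mod 665)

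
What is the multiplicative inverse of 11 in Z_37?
11^(-1) ≡ 27 (mod 37). Verification: 11 × 27 = 297 ≡ 1 (mod 37)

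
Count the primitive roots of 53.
24

The number of primitive roots modulo p is φ(p-1) = φ(52)
φ(52) = 24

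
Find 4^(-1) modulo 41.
31

Using Extended Euclidean Algorithm:
gcd(4, 41) = 1
Bezout coefficients: 4 × -10 + 41 × 1 = 1
So 4 × -10 ≡ 1 (mod 41)
The inverse is -10 mod 41 = 31
Verification: 4 × 31 = 124 = 3 × 41 + 1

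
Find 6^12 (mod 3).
Using repeated squaring. 6 ≡ 0 (mod 3). 12 = 8 + 4 (binary 1100). Repeated squaring mod 3: 0^1 ≡ 0; 0^2 ≡ 0² = 0 ≡ 0; 0^4 ≡ 0² = 0 ≡ 0; 0^8 ≡ 0² = 0 ≡ 0. Multiply: 6^12 ≡ 0^8 × 0^4 ≡ 0 × 0 (mod 3): 0 × 0 = 0 ≡ 0. So 6^12 ≡ 0 (mod 3).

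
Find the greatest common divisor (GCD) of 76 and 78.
2

Using the Euclidean algorithm:
76 = 0 × 78 + 76
78 = 1 × 76 + 2
76 = 38 × 2 + 0

GCD(76, 78) = 2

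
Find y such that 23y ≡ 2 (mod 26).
8

Since gcd(23, 26) = 1 divides 2, a solution exists.
Multiply both sides by the inverse of 23 mod 26:
  23^(-1) mod 26 = 17
  x ≡ 17 × 2 ≡ 34 ≡ 8 (mod 26)
Verification: 23 × 8 = 184 = 7 × 26 + 2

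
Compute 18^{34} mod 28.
4

Using successive squaring:
Binary expansion of 34: 100010
Powers of 18 mod 28 (each is the square of the previous):
  18^1 ≡ 18 (mod 28)
  18^2 ≡ 18² = 324 ≡ 16 (mod 28)
  18^4 ≡ 16² = 256 ≡ 4 (mod 28)
  18^8 ≡ 4² = 16 ≡ 16 (mod 28)
  18^16 ≡ 16² = 256 ≡ 4 (mod 28)
  18^32 ≡ 4² = 16 ≡ 16 (mod 28)
34 = 32 + 2, so 18^34 = 18^32 × 18^2 ≡ 16 × 16 (mod 28)
Multiplying step by step:
  16 × 16 = 256 ≡ 4 (mod 28)
Result: 18^34 ≡ 4 (mod 28)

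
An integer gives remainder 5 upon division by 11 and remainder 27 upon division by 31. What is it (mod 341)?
M = 11 × 31 = 341. M₁ = 31, y₁ ≡ 5 (mod 11). M₂ = 11, y₂ ≡ 17 (mod 31). x = 5×31×5 + 27×11×17 ≡ 27 (mod 341). The smallest positive such number is 27.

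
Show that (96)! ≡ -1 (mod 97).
(96)! mod 97 = 96. Since this equals -1 (mod 97), Wilson confirms 97 is prime.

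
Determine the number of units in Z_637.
504

Prime factorization: 637 = 7^2 × 13
Using the formula φ(n) = n × Π(1 - 1/p) for each prime factor p:
φ(637) = 637 × (1 - 1/7) × (1 - 1/13)
φ(637) = 504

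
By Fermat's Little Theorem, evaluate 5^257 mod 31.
By Fermat: 5^{30} ≡ 1 (mod 31). 257 = 8×30 + 17. So 5^{257} ≡ 5^{17} ≡ 25 (mod 31)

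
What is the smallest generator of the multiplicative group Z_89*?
p - 1 = 88 has prime divisors 2, 11. h is a primitive root mod 89 iff h^(88/q) ≢ 1 (mod 89) for each such q.
h = 2: 2^44 ≡ 1, 2^8 ≡ 78 (mod 89); 2^44 ≡ 1, so not a primitive root.
h = 3: 3^44 ≡ 88, 3^8 ≡ 64 (mod 89); none is 1, so 3 has order 88 and is a primitive root.
The smallest primitive root mod 89 is g = 3.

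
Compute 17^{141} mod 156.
77

Using successive squaring:
Binary expansion of 141: 10001101
Powers of 17 mod 156 (each is the square of the previous):
  17^1 ≡ 17 (mod 156)
  17^2 ≡ 17² = 289 ≡ 133 (mod 156)
  17^4 ≡ 133² = 17689 ≡ 61 (mod 156)
  17^8 ≡ 61² = 3721 ≡ 133 (mod 156)
  17^16 ≡ 133² = 17689 ≡ 61 (mod 156)
  17^32 ≡ 61² = 3721 ≡ 133 (mod 156)
  17^64 ≡ 133² = 17689 ≡ 61 (mod 156)
  17^128 ≡ 61² = 3721 ≡ 133 (mod 156)
141 = 128 + 8 + 4 + 1, so 17^141 = 17^128 × 17^8 × 17^4 × 17^1 ≡ 133 × 133 × 61 × 17 (mod 156)
Multiplying step by step:
  133 × 133 = 17689 ≡ 61 (mod 156)
  61 × 61 = 3721 ≡ 133 (mod 156)
  133 × 17 = 2261 ≡ 77 (mod 156)
Result: 17^141 ≡ 77 (mod 156)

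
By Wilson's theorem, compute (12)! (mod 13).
By Wilson's theorem, (12)! ≡ -1 ≡ 12 (mod 13)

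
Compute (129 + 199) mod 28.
20

(129 + 199) = 328
328 mod 28 = 20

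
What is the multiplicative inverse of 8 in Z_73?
64

Using Extended Euclidean Algorithm:
gcd(8, 73) = 1
Bezout coefficients: 8 × -9 + 73 × 1 = 1
So 8 × -9 ≡ 1 (mod 73)
The inverse is -9 mod 73 = 64
Verification: 8 × 64 = 512 = 7 × 73 + 1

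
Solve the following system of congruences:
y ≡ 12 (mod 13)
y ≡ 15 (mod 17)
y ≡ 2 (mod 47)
7240

Using the Chinese Remainder Theorem:
M = product of moduli = 10387
For equation 1: M_1 = 799, 799 ≡ 6 (mod 13), inverse of 799 mod 13 is 11 (check: 6 × 11 = 66 ≡ 1 (mod 13))
For equation 2: M_2 = 611, 611 ≡ 16 (mod 17), inverse of 611 mod 17 is 16 (check: 16 × 16 = 256 ≡ 1 (mod 17))
For equation 3: M_3 = 221, 221 ≡ 33 (mod 47), inverse of 221 mod 47 is 10 (check: 33 × 10 = 330 ≡ 1 (mod 47))
Combine: y ≡ Σ r_i×M_i×(M_i⁻¹ mod m_i) = 12×799×11 + 15×611×16 + 2×221×10 = 105468 + 146640 + 4420 = 256528
256528 mod 10387 = 7240
y ≡ 7240 (mod 10387)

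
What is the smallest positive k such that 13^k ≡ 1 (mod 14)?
Powers of 13 mod 14: 13^1≡13, 13^2≡1. Order = 2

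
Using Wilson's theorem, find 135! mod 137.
(136)! = (135)! × (136) ≡ -1 (mod 137). So (135)! ≡ -1 × (136)^(-1) ≡ (-1)×(-1) = 1 (mod 137)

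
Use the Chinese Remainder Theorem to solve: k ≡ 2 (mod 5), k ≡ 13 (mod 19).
32

Using the Chinese Remainder Theorem:
M = product of moduli = 95
For equation 1: M_1 = 19, 19 ≡ 4 (mod 5), inverse of 19 mod 5 is 4 (check: 4 × 4 = 16 ≡ 1 (mod 5))
For equation 2: M_2 = 5, 5 ≡ 5 (mod 19), inverse of 5 mod 19 is 4 (check: 5 × 4 = 20 ≡ 1 (mod 19))
Combine: k ≡ Σ r_i×M_i×(M_i⁻¹ mod m_i) = 2×19×4 + 13×5×4 = 152 + 260 = 412
412 mod 95 = 32
k ≡ 32 (mod 95)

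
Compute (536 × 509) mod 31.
24

(536 × 509) = 272824
272824 mod 31 = 24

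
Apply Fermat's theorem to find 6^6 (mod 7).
By Fermat's Little Theorem, 6^{6} ≡ 1 (mod 7) since 7 is prime and gcd(6, 7) = 1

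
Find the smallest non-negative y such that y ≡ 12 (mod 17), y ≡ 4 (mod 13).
199

Using the Chinese Remainder Theorem:
M = product of moduli = 221
For equation 1: M_1 = 13, 13 ≡ 13 (mod 17), inverse of 13 mod 17 is 4 (check: 13 × 4 = 52 ≡ 1 (mod 17))
For equation 2: M_2 = 17, 17 ≡ 4 (mod 13), inverse of 17 mod 13 is 10 (check: 4 × 10 = 40 ≡ 1 (mod 13))
Combine: y ≡ Σ r_i×M_i×(M_i⁻¹ mod m_i) = 12×13×4 + 4×17×10 = 624 + 680 = 1304
1304 mod 221 = 199
y ≡ 199 (mod 221)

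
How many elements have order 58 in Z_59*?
Number of primitive roots mod 59 = φ(58) = 28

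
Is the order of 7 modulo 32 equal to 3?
No, the actual order is 4, not 3.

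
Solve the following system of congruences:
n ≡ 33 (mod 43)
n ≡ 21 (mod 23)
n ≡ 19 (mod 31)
205

Using the Chinese Remainder Theorem:
M = product of moduli = 30659
For equation 1: M_1 = 713, 713 ≡ 25 (mod 43), inverse of 713 mod 43 is 31 (check: 25 × 31 = 775 ≡ 1 (mod 43))
For equation 2: M_2 = 1333, 1333 ≡ 22 (mod 23), inverse of 1333 mod 23 is 22 (check: 22 × 22 = 484 ≡ 1 (mod 23))
For equation 3: M_3 = 989, 989 ≡ 28 (mod 31), inverse of 989 mod 31 is 10 (check: 28 × 10 = 280 ≡ 1 (mod 31))
Combine: n ≡ Σ r_i×M_i×(M_i⁻¹ mod m_i) = 33×713×31 + 21×1333×22 + 19×989×10 = 729399 + 615846 + 187910 = 1533155
1533155 mod 30659 = 205
n ≡ 205 (mod 30659)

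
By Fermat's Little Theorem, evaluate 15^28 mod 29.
By Fermat's Little Theorem, 15^{28} ≡ 1 (mod 29) since 29 is prime and gcd(15, 29) = 1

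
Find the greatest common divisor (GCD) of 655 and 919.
1

Using the Euclidean algorithm:
655 = 0 × 919 + 655
919 = 1 × 655 + 264
655 = 2 × 264 + 127
264 = 2 × 127 + 10
127 = 12 × 10 + 7
10 = 1 × 7 + 3
7 = 2 × 3 + 1
3 = 3 × 1 + 0

GCD(655, 919) = 1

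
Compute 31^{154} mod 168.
25

Using successive squaring:
Binary expansion of 154: 10011010
Powers of 31 mod 168 (each is the square of the previous):
  31^1 ≡ 31 (mod 168)
  31^2 ≡ 31² = 961 ≡ 121 (mod 168)
  31^4 ≡ 121² = 14641 ≡ 25 (mod 168)
  31^8 ≡ 25² = 625 ≡ 121 (mod 168)
  31^16 ≡ 121² = 14641 ≡ 25 (mod 168)
  31^32 ≡ 25² = 625 ≡ 121 (mod 168)
  31^64 ≡ 121² = 14641 ≡ 25 (mod 168)
  31^128 ≡ 25² = 625 ≡ 121 (mod 168)
154 = 128 + 16 + 8 + 2, so 31^154 = 31^128 × 31^16 × 31^8 × 31^2 ≡ 121 × 25 × 121 × 121 (mod 168)
Multiplying step by step:
  121 × 25 = 3025 ≡ 1 (mod 168)
  1 × 121 = 121 ≡ 121 (mod 168)
  121 × 121 = 14641 ≡ 25 (mod 168)
Result: 31^154 ≡ 25 (mod 168)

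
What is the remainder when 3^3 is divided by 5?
3 = 2 + 1 (binary 11). Repeated squaring mod 5: 3^1 ≡ 3; 3^2 ≡ 3² = 9 ≡ 4. Multiply: 3^3 = 3^2 × 3^1 ≡ 4 × 3 (mod 5): 4 × 3 = 12 ≡ 2. So 3^3 ≡ 2 (mod 5).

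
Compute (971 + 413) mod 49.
12

(971 + 413) = 1384
1384 mod 49 = 12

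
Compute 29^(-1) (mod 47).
29^(-1) ≡ 13 (mod 47). Verification: 29 × 13 = 377 ≡ 1 (mod 47)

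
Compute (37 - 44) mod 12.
5

(37 - 44) = -7
-7 mod 12 = 5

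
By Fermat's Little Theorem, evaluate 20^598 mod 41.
By Fermat: 20^{40} ≡ 1 (mod 41). 598 ≡ 38 (mod 40). So 20^{598} ≡ 20^{38} ≡ 4 (mod 41)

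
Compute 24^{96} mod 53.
10

Using successive squaring:
Binary expansion of 96: 1100000
Powers of 24 mod 53 (each is the square of the previous):
  24^1 ≡ 24 (mod 53)
  24^2 ≡ 24² = 576 ≡ 46 (mod 53)
  24^4 ≡ 46² = 2116 ≡ 49 (mod 53)
  24^8 ≡ 49² = 2401 ≡ 16 (mod 53)
  24^16 ≡ 16² = 256 ≡ 44 (mod 53)
  24^32 ≡ 44² = 1936 ≡ 28 (mod 53)
  24^64 ≡ 28² = 784 ≡ 42 (mod 53)
96 = 64 + 32, so 24^96 = 24^64 × 24^32 ≡ 42 × 28 (mod 53)
Multiplying step by step:
  42 × 28 = 1176 ≡ 10 (mod 53)
Result: 24^96 ≡ 10 (mod 53)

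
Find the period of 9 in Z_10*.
Powers of 9 mod 10: 9^1≡9, 9^2≡1. Order = 2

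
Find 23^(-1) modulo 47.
45

Using Extended Euclidean Algorithm:
gcd(23, 47) = 1
Bezout coefficients: 23 × -2 + 47 × 1 = 1
So 23 × -2 ≡ 1 (mod 47)
The inverse is -2 mod 47 = 45
Verification: 23 × 45 = 1035 = 22 × 47 + 1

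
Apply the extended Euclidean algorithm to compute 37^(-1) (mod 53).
Extended GCD: 37(-10) + 53(7) = 1. So 37^(-1) ≡ 43 ≡ 43 (mod 53). Verify: 37 × 43 = 1591 ≡ 1 (mod 53)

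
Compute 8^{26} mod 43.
41

Using successive squaring:
Binary expansion of 26: 11010
Powers of 8 mod 43 (each is the square of the previous):
  8^1 ≡ 8 (mod 43)
  8^2 ≡ 8² = 64 ≡ 21 (mod 43)
  8^4 ≡ 21² = 441 ≡ 11 (mod 43)
  8^8 ≡ 11² = 121 ≡ 35 (mod 43)
  8^16 ≡ 35² = 1225 ≡ 21 (mod 43)
26 = 16 + 8 + 2, so 8^26 = 8^16 × 8^8 × 8^2 ≡ 21 × 35 × 21 (mod 43)
Multiplying step by step:
  21 × 35 = 735 ≡ 4 (mod 43)
  4 × 21 = 84 ≡ 41 (mod 43)
Result: 8^26 ≡ 41 (mod 43)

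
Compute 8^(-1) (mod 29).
8^(-1) ≡ 11 (mod 29). Verification: 8 × 11 = 88 ≡ 1 (mod 29)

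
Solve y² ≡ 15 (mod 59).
The square roots of 15 mod 59 are 29 and 30. Verify: 29² = 841 ≡ 15 (mod 59)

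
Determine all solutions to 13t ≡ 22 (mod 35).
34

Since gcd(13, 35) = 1 divides 22, a solution exists.
Multiply both sides by the inverse of 13 mod 35:
  13^(-1) mod 35 = 27
  x ≡ 27 × 22 ≡ 594 ≡ 34 (mod 35)
Verification: 13 × 34 = 442 = 12 × 35 + 22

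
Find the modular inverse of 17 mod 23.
17^(-1) ≡ 19 (mod 23). Verification: 17 × 19 = 323 ≡ 1 (mod 23)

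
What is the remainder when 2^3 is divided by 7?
3 = 2 + 1 (binary 11). Repeated squaring mod 7: 2^1 ≡ 2; 2^2 ≡ 2² = 4 ≡ 4. Multiply: 2^3 = 2^2 × 2^1 ≡ 4 × 2 (mod 7): 4 × 2 = 8 ≡ 1. So 2^3 ≡ 1 (mod 7).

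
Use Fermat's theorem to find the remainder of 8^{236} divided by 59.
25

By Fermat's Little Theorem, a^(p-1) ≡ 1 (mod p) for prime p and gcd(a, p) = 1
Here p = 59, so 8^58 ≡ 1 (mod 59)
We can reduce the exponent: 236 mod 58 = 4
So 8^236 ≡ 8^4 (mod 59)
Computing: 8^4 mod 59 = 25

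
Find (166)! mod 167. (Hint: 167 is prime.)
By Wilson's theorem, (166)! ≡ -1 ≡ 166 (mod 167)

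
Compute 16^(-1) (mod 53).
10

Using Extended Euclidean Algorithm:
gcd(16, 53) = 1
Bezout coefficients: 16 × 10 + 53 × -3 = 1
So 16 × 10 ≡ 1 (mod 53)
The inverse is 10 mod 53 = 10
Verification: 16 × 10 = 160 = 3 × 53 + 1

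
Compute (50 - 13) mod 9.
1

(50 - 13) = 37
37 mod 9 = 1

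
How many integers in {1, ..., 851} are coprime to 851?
792

Prime factorization: 851 = 23 × 37
Using the formula φ(n) = n × Π(1 - 1/p) for each prime factor p:
φ(851) = 851 × (1 - 1/23) × (1 - 1/37)
φ(851) = 792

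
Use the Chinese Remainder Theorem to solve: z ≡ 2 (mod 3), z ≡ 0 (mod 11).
M = 3 × 11 = 33. M₁ = 11, y₁ ≡ 2 (mod 3). M₂ = 3, y₂ ≡ 4 (mod 11). z = 2×11×2 + 0×3×4 ≡ 11 (mod 33)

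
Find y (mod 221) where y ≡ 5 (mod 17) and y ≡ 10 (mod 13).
M = 17 × 13 = 221. M₁ = 13, y₁ ≡ 4 (mod 17). M₂ = 17, y₂ ≡ 10 (mod 13). y = 5×13×4 + 10×17×10 ≡ 192 (mod 221)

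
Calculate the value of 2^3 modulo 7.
3 = 2 + 1 (binary 11). Repeated squaring mod 7: 2^1 ≡ 2; 2^2 ≡ 2² = 4 ≡ 4. Multiply: 2^3 = 2^2 × 2^1 ≡ 4 × 2 (mod 7): 4 × 2 = 8 ≡ 1. So 2^3 ≡ 1 (mod 7).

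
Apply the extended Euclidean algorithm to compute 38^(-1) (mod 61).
Extended GCD: 38(-8) + 61(5) = 1. So 38^(-1) ≡ 53 ≡ 53 (mod 61). Verify: 38 × 53 = 2014 ≡ 1 (mod 61)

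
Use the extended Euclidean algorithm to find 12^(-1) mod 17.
Extended GCD: 12(-7) + 17(5) = 1. So 12^(-1) ≡ 10 ≡ 10 (mod 17). Verify: 12 × 10 = 120 ≡ 1 (mod 17)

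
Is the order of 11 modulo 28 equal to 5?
No, the actual order is 6, not 5.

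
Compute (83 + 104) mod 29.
13

(83 + 104) = 187
187 mod 29 = 13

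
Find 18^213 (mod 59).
Using Fermat: 18^{58} ≡ 1 (mod 59). 213 ≡ 39 (mod 58). So 18^{213} ≡ 18^{39} ≡ 24 (mod 59)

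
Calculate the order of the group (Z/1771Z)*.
1320

Prime factorization: 1771 = 7 × 11 × 23
Using the formula φ(n) = n × Π(1 - 1/p) for each prime factor p:
φ(1771) = 1771 × (1 - 1/7) × (1 - 1/11) × (1 - 1/23)
φ(1771) = 1320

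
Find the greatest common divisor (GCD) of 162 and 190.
2

Using the Euclidean algorithm:
162 = 0 × 190 + 162
190 = 1 × 162 + 28
162 = 5 × 28 + 22
28 = 1 × 22 + 6
22 = 3 × 6 + 4
6 = 1 × 4 + 2
4 = 2 × 2 + 0

GCD(162, 190) = 2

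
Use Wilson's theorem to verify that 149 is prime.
(148)! mod 149 = 148. Since this equals -1 (mod 149), Wilson confirms 149 is prime.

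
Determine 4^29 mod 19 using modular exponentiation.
Using Fermat: 4^{18} ≡ 1 (mod 19). 29 ≡ 11 (mod 18). So 4^{29} ≡ 4^{11} ≡ 16 (mod 19)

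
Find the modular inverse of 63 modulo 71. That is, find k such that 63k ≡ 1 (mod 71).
62

Using Extended Euclidean Algorithm:
gcd(63, 71) = 1
Bezout coefficients: 63 × -9 + 71 × 8 = 1
So 63 × -9 ≡ 1 (mod 71)
The inverse is -9 mod 71 = 62
Verification: 63 × 62 = 3906 = 55 × 71 + 1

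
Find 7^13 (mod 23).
Using repeated squaring. 13 = 8 + 4 + 1 (binary 1101). Repeated squaring mod 23: 7^1 ≡ 7; 7^2 ≡ 7² = 49 ≡ 3; 7^4 ≡ 3² = 9 ≡ 9; 7^8 ≡ 9² = 81 ≡ 12. Multiply: 7^13 = 7^8 × 7^4 × 7^1 ≡ 12 × 9 × 7 (mod 23): 12 × 9 = 108 ≡ 16; 16 × 7 = 112 ≡ 20. So 7^13 ≡ 20 (mod 23).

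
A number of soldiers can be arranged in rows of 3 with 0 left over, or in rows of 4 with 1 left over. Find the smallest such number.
M = 3 × 4 = 12. M₁ = 4, y₁ ≡ 1 (mod 3). M₂ = 3, y₂ ≡ 3 (mod 4). n = 0×4×1 + 1×3×3 ≡ 9 (mod 12). The smallest positive such number is 9.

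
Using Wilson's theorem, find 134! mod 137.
(136)! = (134)! × (135) × (136) ≡ -1 (mod 137). So (134)! ≡ -1 × [(136)(135)]^(-1) ≡ 68 (mod 137)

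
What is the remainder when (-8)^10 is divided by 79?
(-8) ≡ 71 (mod 79). 10 = 8 + 2 (binary 1010). Repeated squaring mod 79: 71^1 ≡ 71; 71^2 ≡ 71² = 5041 ≡ 64; 71^4 ≡ 64² = 4096 ≡ 67; 71^8 ≡ 67² = 4489 ≡ 65. Multiply: (-8)^10 ≡ 71^8 × 71^2 ≡ 65 × 64 (mod 79): 65 × 64 = 4160 ≡ 52. So (-8)^10 ≡ 52 (mod 79).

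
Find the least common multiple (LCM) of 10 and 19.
190

First find GCD(10, 19) using the Euclidean algorithm:
10 = 0 × 19 + 10
19 = 1 × 10 + 9
10 = 1 × 9 + 1
9 = 9 × 1 + 0
GCD(10, 19) = 1

LCM formula: LCM(a, b) = (a × b) / GCD(a, b)
LCM(10, 19) = (10 × 19) / 1
LCM(10, 19) = 190 / 1
LCM(10, 19) = 190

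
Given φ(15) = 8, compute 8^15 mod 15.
By Euler: 8^{8} ≡ 1 (mod 15) since gcd(8, 15) = 1. 15 = 1×8 + 7. So 8^{15} ≡ 8^{7} ≡ 2 (mod 15)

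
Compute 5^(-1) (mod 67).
27

Using Extended Euclidean Algorithm:
gcd(5, 67) = 1
Bezout coefficients: 5 × 27 + 67 × -2 = 1
So 5 × 27 ≡ 1 (mod 67)
The inverse is 27 mod 67 = 27
Verification: 5 × 27 = 135 = 2 × 67 + 1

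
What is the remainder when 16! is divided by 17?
By Wilson's theorem, (16)! ≡ -1 ≡ 16 (mod 17)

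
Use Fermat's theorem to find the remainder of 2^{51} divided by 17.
8

By Fermat's Little Theorem, a^(p-1) ≡ 1 (mod p) for prime p and gcd(a, p) = 1
Here p = 17, so 2^16 ≡ 1 (mod 17)
We can reduce the exponent: 51 mod 16 = 3
So 2^51 ≡ 2^3 (mod 17)
Computing: 2^3 mod 17 = 8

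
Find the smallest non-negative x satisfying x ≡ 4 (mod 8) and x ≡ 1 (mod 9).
M = 8 × 9 = 72. M₁ = 9, y₁ ≡ 1 (mod 8). M₂ = 8, y₂ ≡ 8 (mod 9). x = 4×9×1 + 1×8×8 ≡ 28 (mod 72)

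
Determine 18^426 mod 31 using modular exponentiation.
Using Fermat: 18^{30} ≡ 1 (mod 31). 426 ≡ 6 (mod 30). So 18^{426} ≡ 18^{6} ≡ 16 (mod 31)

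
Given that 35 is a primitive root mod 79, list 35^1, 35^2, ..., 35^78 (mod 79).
g^1, g^2, ..., g^{78} mod 79: {35, 40, 57, 20, 68, 10, 34, 5, 17, 42, 48, 21, 24, 50, 12, 25, 6, 52, 3, 26, 41, 13, 60, 46, 30, 23, 15, 51, 47, 65, 63, 72, 71, 36, 75, 18, 77, 9, 78, 44, 39, 22, 59, 11, 69, 45, 74, 62, 37, 31, 58, 55, 29, 67, 54, 73, 27, 76, 53, 38, 66, 19, 33, 49, 56, 64, 28, 32, 14, 16, 7, 8, 43, 4, 61, 2, 70, 1}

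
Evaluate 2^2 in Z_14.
2 = 2 (binary 10). Repeated squaring mod 14: 2^1 ≡ 2; 2^2 ≡ 2² = 4 ≡ 4. So 2^2 ≡ 4 (mod 14).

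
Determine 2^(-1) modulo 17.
2^(-1) ≡ 9 (mod 17). Verification: 2 × 9 = 18 ≡ 1 (mod 17)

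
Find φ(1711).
1624

Prime factorization: 1711 = 29 × 59
Using the formula φ(n) = n × Π(1 - 1/p) for each prime factor p:
φ(1711) = 1711 × (1 - 1/29) × (1 - 1/59)
φ(1711) = 1624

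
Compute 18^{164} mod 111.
9

Using successive squaring:
Binary expansion of 164: 10100100
Powers of 18 mod 111 (each is the square of the previous):
  18^1 ≡ 18 (mod 111)
  18^2 ≡ 18² = 324 ≡ 102 (mod 111)
  18^4 ≡ 102² = 10404 ≡ 81 (mod 111)
  18^8 ≡ 81² = 6561 ≡ 12 (mod 111)
  18^16 ≡ 12² = 144 ≡ 33 (mod 111)
  18^32 ≡ 33² = 1089 ≡ 90 (mod 111)
  18^64 ≡ 90² = 8100 ≡ 108 (mod 111)
  18^128 ≡ 108² = 11664 ≡ 9 (mod 111)
164 = 128 + 32 + 4, so 18^164 = 18^128 × 18^32 × 18^4 ≡ 9 × 90 × 81 (mod 111)
Multiplying step by step:
  9 × 90 = 810 ≡ 33 (mod 111)
  33 × 81 = 2673 ≡ 9 (mod 111)
Result: 18^164 ≡ 9 (mod 111)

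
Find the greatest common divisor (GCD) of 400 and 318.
2

Using the Euclidean algorithm:
400 = 1 × 318 + 82
318 = 3 × 82 + 72
82 = 1 × 72 + 10
72 = 7 × 10 + 2
10 = 5 × 2 + 0

GCD(400, 318) = 2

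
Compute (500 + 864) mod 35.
34

(500 + 864) = 1364
1364 mod 35 = 34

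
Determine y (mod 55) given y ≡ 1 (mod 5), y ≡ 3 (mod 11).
36

Using the Chinese Remainder Theorem:
M = product of moduli = 55
For equation 1: M_1 = 11, 11 ≡ 1 (mod 5), inverse of 11 mod 5 is 1 (check: 1 × 1 = 1 ≡ 1 (mod 5))
For equation 2: M_2 = 5, 5 ≡ 5 (mod 11), inverse of 5 mod 11 is 9 (check: 5 × 9 = 45 ≡ 1 (mod 11))
Combine: y ≡ Σ r_i×M_i×(M_i⁻¹ mod m_i) = 1×11×1 + 3×5×9 = 11 + 135 = 146
146 mod 55 = 36
y ≡ 36 (mod 55)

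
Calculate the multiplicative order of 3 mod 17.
Powers of 3 mod 17: 3^1≡3, 3^2≡9, 3^3≡10, 3^4≡13, 3^5≡5, 3^6≡15, 3^7≡11, 3^8≡16, 3^9≡14, 3^10≡8, 3^11≡7, 3^12≡4, 3^13≡12, 3^14≡2, 3^15≡6, 3^16≡1. Order = 16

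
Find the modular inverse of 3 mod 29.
3^(-1) ≡ 10 (mod 29). Verification: 3 × 10 = 30 ≡ 1 (mod 29)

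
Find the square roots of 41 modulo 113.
The square roots of 41 mod 113 are 43 and 70. Verify: 43² = 1849 ≡ 41 (mod 113)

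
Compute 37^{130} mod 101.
84

Using successive squaring:
Binary expansion of 130: 10000010
Powers of 37 mod 101 (each is the square of the previous):
  37^1 ≡ 37 (mod 101)
  37^2 ≡ 37² = 1369 ≡ 56 (mod 101)
  37^4 ≡ 56² = 3136 ≡ 5 (mod 101)
  37^8 ≡ 5² = 25 ≡ 25 (mod 101)
  37^16 ≡ 25² = 625 ≡ 19 (mod 101)
  37^32 ≡ 19² = 361 ≡ 58 (mod 101)
  37^64 ≡ 58² = 3364 ≡ 31 (mod 101)
  37^128 ≡ 31² = 961 ≡ 52 (mod 101)
130 = 128 + 2, so 37^130 = 37^128 × 37^2 ≡ 52 × 56 (mod 101)
Multiplying step by step:
  52 × 56 = 2912 ≡ 84 (mod 101)
Result: 37^130 ≡ 84 (mod 101)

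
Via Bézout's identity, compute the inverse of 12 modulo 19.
Extended GCD: 12(8) + 19(-5) = 1. So 12^(-1) ≡ 8 ≡ 8 (mod 19). Verify: 12 × 8 = 96 ≡ 1 (mod 19)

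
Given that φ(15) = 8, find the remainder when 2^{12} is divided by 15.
By Euler: 2^{8} ≡ 1 (mod 15) since gcd(2, 15) = 1. 12 = 1×8 + 4. So 2^{12} ≡ 2^{4} ≡ 1 (mod 15)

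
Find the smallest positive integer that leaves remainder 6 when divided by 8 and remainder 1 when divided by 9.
M = 8 × 9 = 72. M₁ = 9, y₁ ≡ 1 (mod 8). M₂ = 8, y₂ ≡ 8 (mod 9). r = 6×9×1 + 1×8×8 ≡ 46 (mod 72). The smallest positive such number is 46.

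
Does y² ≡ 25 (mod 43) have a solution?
By Euler's criterion: 25^{21} ≡ 1 (mod 43). Since this equals 1, 25 is a QR.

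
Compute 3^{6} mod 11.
3

Using successive squaring:
Binary expansion of 6: 110
Powers of 3 mod 11 (each is the square of the previous):
  3^1 ≡ 3 (mod 11)
  3^2 ≡ 3² = 9 ≡ 9 (mod 11)
  3^4 ≡ 9² = 81 ≡ 4 (mod 11)
6 = 4 + 2, so 3^6 = 3^4 × 3^2 ≡ 4 × 9 (mod 11)
Multiplying step by step:
  4 × 9 = 36 ≡ 3 (mod 11)
Result: 3^6 ≡ 3 (mod 11)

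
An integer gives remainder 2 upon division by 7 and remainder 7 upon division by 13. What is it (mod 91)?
M = 7 × 13 = 91. M₁ = 13, y₁ ≡ 6 (mod 7). M₂ = 7, y₂ ≡ 2 (mod 13). x = 2×13×6 + 7×7×2 ≡ 72 (mod 91). The smallest positive such number is 72.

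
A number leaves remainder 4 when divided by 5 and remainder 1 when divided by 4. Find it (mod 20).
M = 5 × 4 = 20. M₁ = 4, y₁ ≡ 4 (mod 5). M₂ = 5, y₂ ≡ 1 (mod 4). y = 4×4×4 + 1×5×1 ≡ 9 (mod 20)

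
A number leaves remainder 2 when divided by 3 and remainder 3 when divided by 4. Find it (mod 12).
M = 3 × 4 = 12. M₁ = 4, y₁ ≡ 1 (mod 3). M₂ = 3, y₂ ≡ 3 (mod 4). z = 2×4×1 + 3×3×3 ≡ 11 (mod 12)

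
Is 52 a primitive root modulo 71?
Yes

To verify, check if 52^(70/q) ≢ 1 (mod 71) for each prime divisor q of 70
Divisors of 70 = 70: [1, 2, 5, 7, 10, 14, 35, 70]
  52^(70/2) = 52^35 ≡ 70 (mod 71)
  52^(70/5) = 52^14 ≡ 54 (mod 71)
  52^(70/7) = 52^10 ≡ 37 (mod 71)
Conclusion: 52 is a primitive root modulo 71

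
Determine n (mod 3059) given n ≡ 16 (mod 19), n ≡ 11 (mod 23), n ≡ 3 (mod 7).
2334

Using the Chinese Remainder Theorem:
M = product of moduli = 3059
For equation 1: M_1 = 161, 161 ≡ 9 (mod 19), inverse of 161 mod 19 is 17 (check: 9 × 17 = 153 ≡ 1 (mod 19))
For equation 2: M_2 = 133, 133 ≡ 18 (mod 23), inverse of 133 mod 23 is 9 (check: 18 × 9 = 162 ≡ 1 (mod 23))
For equation 3: M_3 = 437, 437 ≡ 3 (mod 7), inverse of 437 mod 7 is 5 (check: 3 × 5 = 15 ≡ 1 (mod 7))
Combine: n ≡ Σ r_i×M_i×(M_i⁻¹ mod m_i) = 16×161×17 + 11×133×9 + 3×437×5 = 43792 + 13167 + 6555 = 63514
63514 mod 3059 = 2334
n ≡ 2334 (mod 3059)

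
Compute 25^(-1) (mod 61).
22

Using Extended Euclidean Algorithm:
gcd(25, 61) = 1
Bezout coefficients: 25 × 22 + 61 × -9 = 1
So 25 × 22 ≡ 1 (mod 61)
The inverse is 22 mod 61 = 22
Verification: 25 × 22 = 550 = 9 × 61 + 1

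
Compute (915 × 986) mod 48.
30

(915 × 986) = 902190
902190 mod 48 = 30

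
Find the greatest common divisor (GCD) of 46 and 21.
1

Using the Euclidean algorithm:
46 = 2 × 21 + 4
21 = 5 × 4 + 1
4 = 4 × 1 + 0

GCD(46, 21) = 1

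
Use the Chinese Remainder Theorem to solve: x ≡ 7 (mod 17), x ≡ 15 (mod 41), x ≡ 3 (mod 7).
3951

Using the Chinese Remainder Theorem:
M = product of moduli = 4879
For equation 1: M_1 = 287, 287 ≡ 15 (mod 17), inverse of 287 mod 17 is 8 (check: 15 × 8 = 120 ≡ 1 (mod 17))
For equation 2: M_2 = 119, 119 ≡ 37 (mod 41), inverse of 119 mod 41 is 10 (check: 37 × 10 = 370 ≡ 1 (mod 41))
For equation 3: M_3 = 697, 697 ≡ 4 (mod 7), inverse of 697 mod 7 is 2 (check: 4 × 2 = 8 ≡ 1 (mod 7))
Combine: x ≡ Σ r_i×M_i×(M_i⁻¹ mod m_i) = 7×287×8 + 15×119×10 + 3×697×2 = 16072 + 17850 + 4182 = 38104
38104 mod 4879 = 3951
x ≡ 3951 (mod 4879)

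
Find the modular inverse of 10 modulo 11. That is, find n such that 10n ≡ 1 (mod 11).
10

Using Extended Euclidean Algorithm:
gcd(10, 11) = 1
Bezout coefficients: 10 × -1 + 11 × 1 = 1
So 10 × -1 ≡ 1 (mod 11)
The inverse is -1 mod 11 = 10
Verification: 10 × 10 = 100 = 9 × 11 + 1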